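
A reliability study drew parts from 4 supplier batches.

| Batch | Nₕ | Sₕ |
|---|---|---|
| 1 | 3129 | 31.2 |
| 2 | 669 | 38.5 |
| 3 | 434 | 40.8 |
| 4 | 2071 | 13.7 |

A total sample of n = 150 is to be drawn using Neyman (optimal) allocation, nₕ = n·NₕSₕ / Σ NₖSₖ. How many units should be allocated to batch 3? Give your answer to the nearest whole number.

16

1: NₕSₕ = 3129·31.2 = 97624.8
2: NₕSₕ = 669·38.5 = 25756.5
3: NₕSₕ = 434·40.8 = 17707.2
4: NₕSₕ = 2071·13.7 = 28372.7
Σ NₕSₕ = 169461.2.
n_3 = 150·17707.2/169461.2 = 15.674... → 16.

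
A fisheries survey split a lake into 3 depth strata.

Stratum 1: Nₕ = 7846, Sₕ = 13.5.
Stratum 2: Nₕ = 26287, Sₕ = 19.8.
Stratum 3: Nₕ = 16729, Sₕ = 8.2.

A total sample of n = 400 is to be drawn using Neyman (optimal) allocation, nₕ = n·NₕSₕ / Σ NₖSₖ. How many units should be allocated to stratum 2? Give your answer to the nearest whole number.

1: NₕSₕ = 7846·13.5 = 105921
2: NₕSₕ = 26287·19.8 = 520482.6
3: NₕSₕ = 16729·8.2 = 137177.8
Σ NₕSₕ = 763581.4.
n_2 = 400·520482.6/763581.4 = 272.653... → 273.

273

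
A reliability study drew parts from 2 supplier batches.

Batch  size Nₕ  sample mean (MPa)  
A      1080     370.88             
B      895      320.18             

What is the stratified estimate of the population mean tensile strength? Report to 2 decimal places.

347.90

N = 1080 + 895 = 1975.
Weight each subgroup mean by Nₕ/N and sum.
Σ Nₕx̄ₕ = 1080·370.88 + 895·320.18 = 400550.4 + 286561.1 = 687111.5.
Divide by N: 687111.5 / 1975 = 347.9046... → 347.90.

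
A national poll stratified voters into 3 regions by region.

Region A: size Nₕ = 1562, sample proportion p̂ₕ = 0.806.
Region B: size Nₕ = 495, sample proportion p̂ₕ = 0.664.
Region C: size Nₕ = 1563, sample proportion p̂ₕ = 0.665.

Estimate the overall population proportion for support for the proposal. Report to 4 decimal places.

0.7257

Wₕ = Nₕ/N with N = 3620: 0.4315, 0.1367, 0.4318.
p̂_st = 0.4315·0.806 + 0.1367·0.664 + 0.4318·0.665 ≈ 0.725704... → 0.7257.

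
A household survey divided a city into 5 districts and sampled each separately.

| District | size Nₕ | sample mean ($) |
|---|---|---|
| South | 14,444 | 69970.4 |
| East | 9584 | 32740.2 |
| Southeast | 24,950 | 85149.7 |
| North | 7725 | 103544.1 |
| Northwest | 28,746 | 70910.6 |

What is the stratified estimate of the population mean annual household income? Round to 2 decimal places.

73578.32

N = 14444 + 9584 + 24950 + 7725 + 28746 = 85449.
The stratified mean weights each stratum mean by its population share Nₕ/N.
Σ Nₕx̄ₕ = 14444·69970.4 + 9584·32740.2 + 24950·85149.7 + 7725·103544.1 + 28746·70910.6 = 1010652457.6 + 313782076.8 + 2124485015 + 799878172.5 + 2038396107.6 = 6287193829.5.
Divide by N: 6287193829.5 / 85449 = 73578.3196... → 73578.32.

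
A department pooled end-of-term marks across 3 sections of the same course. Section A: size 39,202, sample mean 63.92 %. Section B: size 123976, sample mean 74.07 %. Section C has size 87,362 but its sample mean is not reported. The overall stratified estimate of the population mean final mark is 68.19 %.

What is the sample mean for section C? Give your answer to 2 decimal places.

61.76

N = 39202 + 123976 + 87362 = 250540.
Overall total = μ·N = 68.19·250540 = 17084322.6.
Subtract the known strata: 39202·63.92 + 123976·74.07 = 11688694.16.
Remaining total for section C: 17084322.6 − 11688694.16 = 5395628.44.
Divide by its size: 5395628.44 / 87362 = 61.7617... → 61.76.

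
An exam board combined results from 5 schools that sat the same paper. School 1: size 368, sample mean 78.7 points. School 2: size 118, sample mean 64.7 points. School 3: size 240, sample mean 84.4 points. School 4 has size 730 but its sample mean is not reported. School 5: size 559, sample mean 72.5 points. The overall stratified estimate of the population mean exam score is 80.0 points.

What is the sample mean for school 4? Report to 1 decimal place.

N = 368 + 118 + 240 + 730 + 559 = 2015.
Overall total = μ·N = 80.0·2015 = 161200.
Subtract the known strata: 368·78.7 + 118·64.7 + 240·84.4 + 559·72.5 = 97379.7.
Remaining total for school 4: 161200 − 97379.7 = 63820.3.
Divide by its size: 63820.3 / 730 = 87.425... → 87.4.

87.4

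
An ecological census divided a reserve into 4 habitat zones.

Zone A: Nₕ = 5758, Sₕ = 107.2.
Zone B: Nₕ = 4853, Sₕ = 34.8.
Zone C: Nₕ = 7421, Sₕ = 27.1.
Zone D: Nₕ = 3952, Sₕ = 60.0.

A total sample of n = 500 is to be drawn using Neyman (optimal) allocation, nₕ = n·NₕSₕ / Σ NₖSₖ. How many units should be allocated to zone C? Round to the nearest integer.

82

A: NₕSₕ = 5758·107.2 = 617257.6
B: NₕSₕ = 4853·34.8 = 168884.4
C: NₕSₕ = 7421·27.1 = 201109.1
D: NₕSₕ = 3952·60.0 = 237120
Σ NₕSₕ = 1224371.1.
n_C = 500·201109.1/1224371.1 = 82.128... → 82.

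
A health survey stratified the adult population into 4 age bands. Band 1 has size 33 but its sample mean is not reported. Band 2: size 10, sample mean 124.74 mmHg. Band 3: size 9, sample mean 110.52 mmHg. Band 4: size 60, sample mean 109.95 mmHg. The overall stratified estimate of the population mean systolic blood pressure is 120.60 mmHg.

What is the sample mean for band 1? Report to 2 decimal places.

141.46

Σ Nₕx̄ₕ = N·μ, so 33·x̄_1 = 112·120.60 − (10·124.74 + 9·110.52 + 60·109.95).
= 13507.2 − 8839.08 = 4668.12.
x̄_1 = 4668.12 / 33 = 141.4582... → 141.46.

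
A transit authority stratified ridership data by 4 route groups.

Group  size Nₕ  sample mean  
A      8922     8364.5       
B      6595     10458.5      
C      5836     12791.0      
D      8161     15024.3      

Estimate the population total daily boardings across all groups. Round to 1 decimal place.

340863464.8

A: 8922·8364.5 = 74628069
B: 6595·10458.5 = 68973807.5
C: 5836·12791.0 = 74648276
D: 8161·15024.3 = 122613312.3
τ̂ = Σ Nₕx̄ₕ = 340863464.8.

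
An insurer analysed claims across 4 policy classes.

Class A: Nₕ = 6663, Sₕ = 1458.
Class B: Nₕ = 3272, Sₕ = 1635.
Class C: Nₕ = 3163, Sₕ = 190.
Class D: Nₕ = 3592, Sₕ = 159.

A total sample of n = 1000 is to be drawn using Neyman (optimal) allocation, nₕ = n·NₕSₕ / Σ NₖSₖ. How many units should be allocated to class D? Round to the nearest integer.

35

Σ NₕSₕ = 6663·1458 + 3272·1635 + 3163·190 + 3592·159 = 16236472.
Share for D: 571128/16236472 = 0.03518.
n_D = 1000 × 0.03518 = 35.176... → 35.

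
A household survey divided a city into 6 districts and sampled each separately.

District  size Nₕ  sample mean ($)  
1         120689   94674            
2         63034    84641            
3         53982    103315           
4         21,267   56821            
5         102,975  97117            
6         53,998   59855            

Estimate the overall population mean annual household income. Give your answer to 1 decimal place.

88424.2

N = 415945; weights Wₕ = Nₕ/N = (0.2902, 0.1515, 0.1298, 0.0511, 0.2476, 0.1298).
x̄_st = Σ Wₕ·x̄ₕ = 0.2902·94674 + 0.1515·84641 + 0.1298·103315 + 0.0511·56821 + 0.2476·97117 + 0.1298·59855 ≈ 88424.208...
→ 88424.2.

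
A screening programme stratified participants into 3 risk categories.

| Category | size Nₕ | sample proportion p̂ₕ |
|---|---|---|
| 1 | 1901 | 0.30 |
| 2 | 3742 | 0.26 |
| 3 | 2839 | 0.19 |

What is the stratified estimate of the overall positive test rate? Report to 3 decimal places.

N = 1901 + 3742 + 2839 = 8482.
Overall proportion = Σ (Nₕ/N)·p̂ₕ.
Σ Nₕp̂ₕ = 570.3 + 972.92 + 539.41 = 2082.63.
2082.63 / 8482 = 0.24554... → 0.246.

0.246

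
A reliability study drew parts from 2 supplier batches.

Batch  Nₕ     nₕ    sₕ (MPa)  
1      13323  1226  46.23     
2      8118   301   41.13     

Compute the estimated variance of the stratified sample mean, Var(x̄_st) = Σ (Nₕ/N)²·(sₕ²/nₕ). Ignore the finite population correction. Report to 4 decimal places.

1.4788

N = 21441. Term for each stratum: Wₕ²sₕ²/nₕ.
Var(x̄_st) = 0.6730871 + 0.8056732 = 1.4787604 → 1.4788.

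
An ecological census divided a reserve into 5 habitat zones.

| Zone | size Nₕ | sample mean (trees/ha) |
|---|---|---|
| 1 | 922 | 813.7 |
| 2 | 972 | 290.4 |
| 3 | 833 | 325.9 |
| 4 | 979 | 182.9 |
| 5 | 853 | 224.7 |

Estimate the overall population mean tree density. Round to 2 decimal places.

367.34

x̄_st = (Σ Nₕx̄ₕ) / (Σ Nₕ) = (922·813.7 + 972·290.4 + 833·325.9 + 979·182.9 + 853·224.7) / 4559
= 1674703.1 / 4559 = 367.3400... → 367.34.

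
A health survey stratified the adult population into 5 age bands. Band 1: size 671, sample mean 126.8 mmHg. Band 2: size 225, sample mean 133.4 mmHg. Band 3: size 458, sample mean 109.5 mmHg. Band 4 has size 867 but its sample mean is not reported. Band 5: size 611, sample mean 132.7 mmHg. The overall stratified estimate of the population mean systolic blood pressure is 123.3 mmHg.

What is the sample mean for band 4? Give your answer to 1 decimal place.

N = 671 + 225 + 458 + 867 + 611 = 2832.
Overall total = μ·N = 123.3·2832 = 349185.6.
Subtract the known strata: 671·126.8 + 225·133.4 + 458·109.5 + 611·132.7 = 246328.5.
Remaining total for band 4: 349185.6 − 246328.5 = 102857.1.
Divide by its size: 102857.1 / 867 = 118.636... → 118.6.

118.6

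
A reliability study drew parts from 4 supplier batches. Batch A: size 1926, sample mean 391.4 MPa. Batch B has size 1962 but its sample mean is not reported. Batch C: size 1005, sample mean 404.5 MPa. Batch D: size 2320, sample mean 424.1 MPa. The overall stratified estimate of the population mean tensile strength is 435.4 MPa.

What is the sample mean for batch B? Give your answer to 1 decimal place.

507.8

Σ Nₕx̄ₕ = N·μ, so 1962·x̄_B = 7213·435.4 − (1926·391.4 + 1005·404.5 + 2320·424.1).
= 3140540.2 − 2144270.9 = 996269.3.
x̄_B = 996269.3 / 1962 = 507.783... → 507.8.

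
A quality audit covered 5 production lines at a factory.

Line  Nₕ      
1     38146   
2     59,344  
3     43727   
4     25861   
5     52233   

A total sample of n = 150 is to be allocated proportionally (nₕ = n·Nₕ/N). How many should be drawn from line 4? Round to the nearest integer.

18

Share of line 4 = 25861/219311 = 0.11792.
Allocate 150 × 0.11792 = 17.688... → 18.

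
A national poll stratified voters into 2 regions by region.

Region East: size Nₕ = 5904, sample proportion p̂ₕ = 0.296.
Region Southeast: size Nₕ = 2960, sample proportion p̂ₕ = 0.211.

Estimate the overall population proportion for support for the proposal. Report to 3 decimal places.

Wₕ = Nₕ/N with N = 8864: 0.6661, 0.3339.
p̂_st = 0.6661·0.296 + 0.3339·0.211 ≈ 0.26762... → 0.268.

0.268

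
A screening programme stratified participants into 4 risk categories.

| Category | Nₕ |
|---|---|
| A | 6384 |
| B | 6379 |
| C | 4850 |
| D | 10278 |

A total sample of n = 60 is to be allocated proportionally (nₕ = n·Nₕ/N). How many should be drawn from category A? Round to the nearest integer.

14

N = 6384 + 6379 + 4850 + 10278 = 27891.
n_A = 60·6384/27891 = 13.733... → 14.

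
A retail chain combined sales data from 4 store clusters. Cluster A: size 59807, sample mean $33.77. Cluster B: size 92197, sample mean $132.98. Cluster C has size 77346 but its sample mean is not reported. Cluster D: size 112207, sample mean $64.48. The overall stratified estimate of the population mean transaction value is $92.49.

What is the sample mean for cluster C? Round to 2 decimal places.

N = 59807 + 92197 + 77346 + 112207 = 341557.
Overall total = μ·N = 92.49·341557 = 31590606.93.
Subtract the known strata: 59807·33.77 + 92197·132.98 + 112207·64.48 = 21515146.81.
Remaining total for cluster C: 31590606.93 − 21515146.81 = 10075460.12.
Divide by its size: 10075460.12 / 77346 = 130.2648... → 130.26.

130.26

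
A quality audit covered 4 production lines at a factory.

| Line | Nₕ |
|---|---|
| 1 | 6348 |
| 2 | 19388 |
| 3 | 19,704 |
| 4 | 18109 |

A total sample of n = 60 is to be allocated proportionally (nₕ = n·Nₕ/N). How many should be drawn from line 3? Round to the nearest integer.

Share of line 3 = 19704/63549 = 0.31006.
Allocate 60 × 0.31006 = 18.604... → 19.

19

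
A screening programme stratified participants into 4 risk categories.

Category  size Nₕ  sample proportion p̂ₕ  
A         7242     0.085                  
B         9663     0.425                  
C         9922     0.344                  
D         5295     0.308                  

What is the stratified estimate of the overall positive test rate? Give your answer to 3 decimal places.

Wₕ = Nₕ/N with N = 32122: 0.2255, 0.3008, 0.3089, 0.1648.
p̂_st = 0.2255·0.085 + 0.3008·0.425 + 0.3089·0.344 + 0.1648·0.308 ≈ 0.30404... → 0.304.

0.304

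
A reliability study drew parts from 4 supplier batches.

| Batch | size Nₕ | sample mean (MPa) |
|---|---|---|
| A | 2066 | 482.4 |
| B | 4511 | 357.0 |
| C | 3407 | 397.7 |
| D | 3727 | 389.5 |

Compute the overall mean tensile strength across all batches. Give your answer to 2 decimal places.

394.84

N = 2066 + 4511 + 3407 + 3727 = 13711.
Weight each subgroup mean by Nₕ/N and sum.
Σ Nₕx̄ₕ = 2066·482.4 + 4511·357.0 + 3407·397.7 + 3727·389.5 = 996638.4 + 1610427 + 1354963.9 + 1451666.5 = 5413695.8.
Divide by N: 5413695.8 / 13711 = 394.8432... → 394.84.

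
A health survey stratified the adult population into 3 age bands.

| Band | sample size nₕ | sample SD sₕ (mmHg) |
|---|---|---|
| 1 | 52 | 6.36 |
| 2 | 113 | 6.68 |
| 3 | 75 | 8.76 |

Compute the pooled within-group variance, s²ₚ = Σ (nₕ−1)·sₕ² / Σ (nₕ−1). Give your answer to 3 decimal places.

Degrees of freedom: 51 + 112 + 74 = 237.
Σ(nₕ−1)sₕ² = 51·40.4496 + 112·44.6224 + 74·76.7376 = 12739.2208.
s²ₚ = 12739.2208 / 237 = 53.75199... → 53.752.

53.752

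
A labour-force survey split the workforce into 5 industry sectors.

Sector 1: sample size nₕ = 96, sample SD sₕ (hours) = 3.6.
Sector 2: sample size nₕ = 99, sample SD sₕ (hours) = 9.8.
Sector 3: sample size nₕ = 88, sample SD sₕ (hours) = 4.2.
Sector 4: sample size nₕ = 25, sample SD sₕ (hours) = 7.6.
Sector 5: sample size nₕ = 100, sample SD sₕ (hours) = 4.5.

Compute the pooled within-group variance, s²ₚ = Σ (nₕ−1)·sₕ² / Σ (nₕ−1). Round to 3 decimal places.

38.632

1: (96−1)·3.6² = 95·12.96 = 1231.2
2: (99−1)·9.8² = 98·96.04 = 9411.92
3: (88−1)·4.2² = 87·17.64 = 1534.68
4: (25−1)·7.6² = 24·57.76 = 1386.24
5: (100−1)·4.5² = 99·20.25 = 2004.75
Numerator = 15568.79; denominator = Σ(nₕ−1) = 403.
s²ₚ = 15568.79/403 = 38.63223... → 38.632.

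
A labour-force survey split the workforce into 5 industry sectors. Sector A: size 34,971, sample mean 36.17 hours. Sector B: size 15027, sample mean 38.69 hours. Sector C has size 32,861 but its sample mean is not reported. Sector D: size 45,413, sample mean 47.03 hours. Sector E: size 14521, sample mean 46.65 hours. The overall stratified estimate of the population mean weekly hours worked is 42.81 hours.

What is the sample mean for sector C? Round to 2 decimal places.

Σ Nₕx̄ₕ = N·μ, so 32861·x̄_C = 142793·42.81 − (34971·36.17 + 15027·38.69 + 45413·47.03 + 14521·46.65).
= 6112968.33 − 4659473.74 = 1453494.59.
x̄_C = 1453494.59 / 32861 = 44.2316... → 44.23.

44.23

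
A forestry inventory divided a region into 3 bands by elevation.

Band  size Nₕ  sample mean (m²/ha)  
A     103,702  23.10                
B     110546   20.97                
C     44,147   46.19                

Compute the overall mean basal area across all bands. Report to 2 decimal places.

N = 103702 + 110546 + 44147 = 258395.
Weight each subgroup mean by Nₕ/N and sum.
Σ Nₕx̄ₕ = 103702·23.10 + 110546·20.97 + 44147·46.19 = 2395516.2 + 2318149.62 + 2039149.93 = 6752815.75.
Divide by N: 6752815.75 / 258395 = 26.1337... → 26.13.

26.13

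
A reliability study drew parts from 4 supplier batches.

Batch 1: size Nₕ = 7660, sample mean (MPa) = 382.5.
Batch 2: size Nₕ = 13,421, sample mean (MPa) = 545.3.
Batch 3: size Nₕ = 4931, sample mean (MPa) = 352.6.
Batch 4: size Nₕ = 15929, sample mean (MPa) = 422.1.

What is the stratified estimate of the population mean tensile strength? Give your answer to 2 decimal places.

446.12

N = 7660 + 13421 + 4931 + 15929 = 41941.
Overall mean = Σ (Nₕ/N)·x̄ₕ — weight by population share, not a simple average.
Σ Nₕx̄ₕ = 7660·382.5 + 13421·545.3 + 4931·352.6 + 15929·422.1 = 2929950 + 7318471.3 + 1738670.6 + 6723630.9 = 18710722.8.
Divide by N: 18710722.8 / 41941 = 446.1201... → 446.12.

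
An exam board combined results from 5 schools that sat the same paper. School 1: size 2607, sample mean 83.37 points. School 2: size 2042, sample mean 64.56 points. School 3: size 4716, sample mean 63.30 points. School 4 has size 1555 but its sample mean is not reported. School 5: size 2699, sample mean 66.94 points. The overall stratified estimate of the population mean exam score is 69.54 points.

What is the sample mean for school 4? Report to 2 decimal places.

Σ Nₕx̄ₕ = N·μ, so 1555·x̄_4 = 13619·69.54 − (2607·83.37 + 2042·64.56 + 4716·63.30 + 2699·66.94).
= 947065.26 − 828370.97 = 118694.29.
x̄_4 = 118694.29 / 1555 = 76.3307... → 76.33.

76.33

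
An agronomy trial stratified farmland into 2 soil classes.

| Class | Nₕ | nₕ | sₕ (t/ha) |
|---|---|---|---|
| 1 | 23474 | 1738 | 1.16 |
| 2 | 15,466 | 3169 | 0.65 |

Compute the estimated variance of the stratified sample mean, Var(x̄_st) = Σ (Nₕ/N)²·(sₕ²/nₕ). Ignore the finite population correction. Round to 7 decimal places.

N = 38940. Term for each stratum: Wₕ²sₕ²/nₕ.
Var(x̄_st) = 0.0002813510 + 0.0000210314 = 0.0003023825 → 0.0003024.

0.0003024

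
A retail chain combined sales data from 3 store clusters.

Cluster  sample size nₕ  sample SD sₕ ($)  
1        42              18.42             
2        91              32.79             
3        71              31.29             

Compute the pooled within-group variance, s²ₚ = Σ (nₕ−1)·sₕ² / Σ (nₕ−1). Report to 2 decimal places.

1: (42−1)·18.42² = 41·339.2964 = 13911.1524
2: (91−1)·32.79² = 90·1075.1841 = 96766.569
3: (71−1)·31.29² = 70·979.0641 = 68534.487
Numerator = 179212.2084; denominator = Σ(nₕ−1) = 201.
s²ₚ = 179212.2084/201 = 891.6030... → 891.60.

891.60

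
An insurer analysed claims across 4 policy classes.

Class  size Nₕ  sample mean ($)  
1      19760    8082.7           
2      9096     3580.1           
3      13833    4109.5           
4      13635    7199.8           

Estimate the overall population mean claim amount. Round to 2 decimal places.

6166.02

x̄_st = (Σ Nₕx̄ₕ) / (Σ Nₕ) = (19760·8082.7 + 9096·3580.1 + 13833·4109.5 + 13635·7199.8) / 56324
= 347294728.1 / 56324 = 6166.0168... → 6166.02.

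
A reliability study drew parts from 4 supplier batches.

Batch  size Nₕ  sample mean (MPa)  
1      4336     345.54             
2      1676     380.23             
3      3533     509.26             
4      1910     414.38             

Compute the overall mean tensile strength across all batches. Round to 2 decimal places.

412.59

N = 4336 + 1676 + 3533 + 1910 = 11455.
Weight each subgroup mean by Nₕ/N and sum.
Σ Nₕx̄ₕ = 4336·345.54 + 1676·380.23 + 3533·509.26 + 1910·414.38 = 1498261.44 + 637265.48 + 1799215.58 + 791465.8 = 4726208.3.
Divide by N: 4726208.3 / 11455 = 412.5891... → 412.59.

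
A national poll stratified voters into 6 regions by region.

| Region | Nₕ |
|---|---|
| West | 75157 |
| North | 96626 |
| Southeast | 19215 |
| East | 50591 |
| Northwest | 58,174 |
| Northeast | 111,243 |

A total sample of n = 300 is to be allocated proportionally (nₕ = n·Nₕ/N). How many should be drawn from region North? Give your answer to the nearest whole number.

71

N = 75157 + 96626 + 19215 + 50591 + 58174 + 111243 = 411006.
n_North = 300·96626/411006 = 70.529... → 71.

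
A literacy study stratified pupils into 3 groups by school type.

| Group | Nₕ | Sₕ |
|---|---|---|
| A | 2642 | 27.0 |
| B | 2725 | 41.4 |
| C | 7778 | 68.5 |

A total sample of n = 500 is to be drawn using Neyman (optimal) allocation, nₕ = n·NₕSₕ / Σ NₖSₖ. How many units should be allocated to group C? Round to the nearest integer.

372

Σ NₕSₕ = 2642·27.0 + 2725·41.4 + 7778·68.5 = 716942.
Share for C: 532793/716942 = 0.74315.
n_C = 500 × 0.74315 = 371.573... → 372.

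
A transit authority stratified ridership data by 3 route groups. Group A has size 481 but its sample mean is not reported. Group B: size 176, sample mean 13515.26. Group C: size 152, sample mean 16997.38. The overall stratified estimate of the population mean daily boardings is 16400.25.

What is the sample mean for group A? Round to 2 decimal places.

N = 481 + 176 + 152 = 809.
Overall total = μ·N = 16400.25·809 = 13267802.25.
Subtract the known strata: 176·13515.26 + 152·16997.38 = 4962287.52.
Remaining total for group A: 13267802.25 − 4962287.52 = 8305514.73.
Divide by its size: 8305514.73 / 481 = 17267.1824... → 17267.18.

17267.18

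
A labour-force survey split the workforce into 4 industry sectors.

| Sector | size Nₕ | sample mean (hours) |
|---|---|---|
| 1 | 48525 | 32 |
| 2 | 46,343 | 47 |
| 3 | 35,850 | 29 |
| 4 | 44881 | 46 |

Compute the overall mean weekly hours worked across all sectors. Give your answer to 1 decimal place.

38.9

x̄_st = (Σ Nₕx̄ₕ) / (Σ Nₕ) = (48525·32 + 46343·47 + 35850·29 + 44881·46) / 175599
= 6835097 / 175599 = 38.924... → 38.9.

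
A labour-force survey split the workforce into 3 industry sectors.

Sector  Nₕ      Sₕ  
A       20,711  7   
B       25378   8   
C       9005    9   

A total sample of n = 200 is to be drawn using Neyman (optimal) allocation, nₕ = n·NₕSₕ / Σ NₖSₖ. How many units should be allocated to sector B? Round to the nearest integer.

A: NₕSₕ = 20711·7 = 144977
B: NₕSₕ = 25378·8 = 203024
C: NₕSₕ = 9005·9 = 81045
Σ NₕSₕ = 429046.
n_B = 200·203024/429046 = 94.640... → 95.

95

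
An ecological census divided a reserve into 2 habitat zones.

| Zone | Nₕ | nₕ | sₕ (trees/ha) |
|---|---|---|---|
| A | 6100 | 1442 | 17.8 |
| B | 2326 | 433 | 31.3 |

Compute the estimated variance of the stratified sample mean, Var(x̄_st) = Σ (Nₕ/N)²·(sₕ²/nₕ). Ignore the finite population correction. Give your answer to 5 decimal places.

0.28757

N = 8426; Wₕ = Nₕ/N.
zone A: (6100/8426)²·17.8²/1442 = 0.11515731
zone B: (2326/8426)²·31.3²/433 = 0.17241589
Sum = 0.28757320 → 0.28757.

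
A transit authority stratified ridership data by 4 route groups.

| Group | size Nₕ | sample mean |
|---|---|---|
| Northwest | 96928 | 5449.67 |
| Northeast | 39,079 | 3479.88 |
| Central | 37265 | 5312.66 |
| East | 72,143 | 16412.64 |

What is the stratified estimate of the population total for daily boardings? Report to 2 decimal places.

Northwest: 96928·5449.67 = 528225613.76
Northeast: 39079·3479.88 = 135990230.52
Central: 37265·5312.66 = 197976274.9
East: 72143·16412.64 = 1184057087.52
τ̂ = Σ Nₕx̄ₕ = 2046249206.70.

2046249206.70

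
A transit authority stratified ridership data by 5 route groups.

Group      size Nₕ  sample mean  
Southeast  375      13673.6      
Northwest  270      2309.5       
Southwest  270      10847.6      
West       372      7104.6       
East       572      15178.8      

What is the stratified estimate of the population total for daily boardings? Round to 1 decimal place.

Estimate total by summing Nₕ·x̄ₕ over strata.
375·13673.6 + 270·2309.5 + 270·10847.6 + 372·7104.6 + 572·15178.8 = 5127600 + 623565 + 2928852 + 2642911.2 + 8682273.6 = 20005201.8.

20005201.8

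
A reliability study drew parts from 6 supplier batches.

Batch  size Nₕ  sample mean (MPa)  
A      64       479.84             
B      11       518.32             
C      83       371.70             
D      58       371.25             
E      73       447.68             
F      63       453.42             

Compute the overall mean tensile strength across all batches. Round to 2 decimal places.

x̄_st = (Σ Nₕx̄ₕ) / (Σ Nₕ) = (64·479.84 + 11·518.32 + 83·371.70 + 58·371.25 + 73·447.68 + 63·453.42) / 352
= 150040.98 / 352 = 426.2528... → 426.25.

426.25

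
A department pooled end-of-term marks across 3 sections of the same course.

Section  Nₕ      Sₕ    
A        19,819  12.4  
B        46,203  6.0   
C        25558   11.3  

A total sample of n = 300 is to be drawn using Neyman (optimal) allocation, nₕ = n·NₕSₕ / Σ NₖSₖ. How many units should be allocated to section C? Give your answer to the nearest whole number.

107

A: NₕSₕ = 19819·12.4 = 245755.6
B: NₕSₕ = 46203·6.0 = 277218
C: NₕSₕ = 25558·11.3 = 288805.4
Σ NₕSₕ = 811779.
n_C = 300·288805.4/811779 = 106.731... → 107.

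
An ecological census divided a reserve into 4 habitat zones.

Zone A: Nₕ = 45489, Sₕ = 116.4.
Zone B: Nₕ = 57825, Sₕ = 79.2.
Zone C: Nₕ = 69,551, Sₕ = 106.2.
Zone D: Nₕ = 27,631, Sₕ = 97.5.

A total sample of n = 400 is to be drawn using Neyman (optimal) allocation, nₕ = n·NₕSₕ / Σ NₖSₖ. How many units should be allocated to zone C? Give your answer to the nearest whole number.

148

A: NₕSₕ = 45489·116.4 = 5294919.6
B: NₕSₕ = 57825·79.2 = 4579740
C: NₕSₕ = 69551·106.2 = 7386316.2
D: NₕSₕ = 27631·97.5 = 2694022.5
Σ NₕSₕ = 19954998.3.
n_C = 400·7386316.2/19954998.3 = 148.059... → 148.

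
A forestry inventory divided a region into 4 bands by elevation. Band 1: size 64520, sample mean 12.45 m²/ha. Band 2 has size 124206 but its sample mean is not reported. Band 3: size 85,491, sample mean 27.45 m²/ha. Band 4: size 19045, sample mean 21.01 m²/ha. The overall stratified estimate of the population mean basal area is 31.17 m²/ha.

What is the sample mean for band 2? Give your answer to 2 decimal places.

45.01

N = 64520 + 124206 + 85491 + 19045 = 293262.
Overall total = μ·N = 31.17·293262 = 9140976.54.
Subtract the known strata: 64520·12.45 + 85491·27.45 + 19045·21.01 = 3550137.4.
Remaining total for band 2: 9140976.54 − 3550137.4 = 5590839.14.
Divide by its size: 5590839.14 / 124206 = 45.0126... → 45.01.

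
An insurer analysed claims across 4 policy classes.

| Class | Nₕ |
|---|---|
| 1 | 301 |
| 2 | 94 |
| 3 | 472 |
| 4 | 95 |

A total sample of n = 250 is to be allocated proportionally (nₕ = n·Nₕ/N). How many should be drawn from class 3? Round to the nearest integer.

123

Share of class 3 = 472/962 = 0.49064.
Allocate 250 × 0.49064 = 122.661... → 123.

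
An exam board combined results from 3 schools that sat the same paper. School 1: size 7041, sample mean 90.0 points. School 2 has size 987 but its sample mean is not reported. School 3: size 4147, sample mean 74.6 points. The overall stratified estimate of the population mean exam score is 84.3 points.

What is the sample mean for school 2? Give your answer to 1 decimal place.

84.4

N = 7041 + 987 + 4147 = 12175.
Overall total = μ·N = 84.3·12175 = 1026352.5.
Subtract the known strata: 7041·90.0 + 4147·74.6 = 943056.2.
Remaining total for school 2: 1026352.5 − 943056.2 = 83296.3.
Divide by its size: 83296.3 / 987 = 84.393... → 84.4.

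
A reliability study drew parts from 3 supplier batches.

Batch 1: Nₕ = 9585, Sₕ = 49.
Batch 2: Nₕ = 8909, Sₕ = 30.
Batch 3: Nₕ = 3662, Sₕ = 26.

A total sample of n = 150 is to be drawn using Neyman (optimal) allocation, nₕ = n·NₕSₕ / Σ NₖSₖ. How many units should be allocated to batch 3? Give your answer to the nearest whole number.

17

Σ NₕSₕ = 9585·49 + 8909·30 + 3662·26 = 832147.
Share for 3: 95212/832147 = 0.11442.
n_3 = 150 × 0.11442 = 17.163... → 17.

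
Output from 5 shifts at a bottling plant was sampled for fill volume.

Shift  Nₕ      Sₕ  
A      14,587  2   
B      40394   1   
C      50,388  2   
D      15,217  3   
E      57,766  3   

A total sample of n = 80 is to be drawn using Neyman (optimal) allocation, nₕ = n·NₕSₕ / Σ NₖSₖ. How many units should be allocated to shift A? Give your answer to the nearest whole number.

Σ NₕSₕ = 14587·2 + 40394·1 + 50388·2 + 15217·3 + 57766·3 = 389293.
Share for A: 29174/389293 = 0.07494.
n_A = 80 × 0.07494 = 5.995... → 6.

6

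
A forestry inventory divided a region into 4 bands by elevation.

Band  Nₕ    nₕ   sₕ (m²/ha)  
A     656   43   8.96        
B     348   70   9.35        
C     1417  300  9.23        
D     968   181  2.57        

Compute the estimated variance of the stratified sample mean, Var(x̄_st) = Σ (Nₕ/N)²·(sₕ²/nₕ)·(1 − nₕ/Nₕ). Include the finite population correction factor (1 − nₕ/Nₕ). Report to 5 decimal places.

N = 3389; Wₕ = Nₕ/N.
band A: (656/3389)²·8.96²/43·(1 − 43/656) = 0.06536853
band B: (348/3389)²·9.35²/70·(1 − 70/348) = 0.01051977
band C: (1417/3389)²·9.23²/300·(1 − 300/1417) = 0.03913470
band D: (968/3389)²·2.57²/181·(1 − 181/968) = 0.00242044
Sum = 0.11744344 → 0.11744.

0.11744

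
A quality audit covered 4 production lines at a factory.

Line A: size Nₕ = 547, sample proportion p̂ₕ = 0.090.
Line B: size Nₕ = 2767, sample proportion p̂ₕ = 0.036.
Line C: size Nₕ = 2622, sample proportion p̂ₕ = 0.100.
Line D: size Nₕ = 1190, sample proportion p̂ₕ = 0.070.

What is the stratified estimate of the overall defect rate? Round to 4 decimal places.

0.0694

N = 547 + 2767 + 2622 + 1190 = 7126.
Overall proportion = Σ (Nₕ/N)·p̂ₕ.
Σ Nₕp̂ₕ = 49.23 + 99.612 + 262.2 + 83.3 = 494.342.
494.342 / 7126 = 0.069372... → 0.0694.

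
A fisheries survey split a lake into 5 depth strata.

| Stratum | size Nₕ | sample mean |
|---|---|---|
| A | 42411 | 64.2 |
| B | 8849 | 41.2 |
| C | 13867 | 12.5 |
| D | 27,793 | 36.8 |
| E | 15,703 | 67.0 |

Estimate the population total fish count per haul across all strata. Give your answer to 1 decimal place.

5335585.9

A: 42411·64.2 = 2722786.2
B: 8849·41.2 = 364578.8
C: 13867·12.5 = 173337.5
D: 27793·36.8 = 1022782.4
E: 15703·67.0 = 1052101
τ̂ = Σ Nₕx̄ₕ = 5335585.9.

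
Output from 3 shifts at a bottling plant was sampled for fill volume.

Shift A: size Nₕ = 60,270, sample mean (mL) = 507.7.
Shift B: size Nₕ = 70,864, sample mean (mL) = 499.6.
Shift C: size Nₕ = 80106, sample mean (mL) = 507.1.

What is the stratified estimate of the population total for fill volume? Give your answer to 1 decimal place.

106624486.0

Population total = Σ Nₕ·x̄ₕ (each stratum's size times its mean).
60270·507.7 + 70864·499.6 + 80106·507.1 = 30599079 + 35403654.4 + 40621752.6 = 106624486.0.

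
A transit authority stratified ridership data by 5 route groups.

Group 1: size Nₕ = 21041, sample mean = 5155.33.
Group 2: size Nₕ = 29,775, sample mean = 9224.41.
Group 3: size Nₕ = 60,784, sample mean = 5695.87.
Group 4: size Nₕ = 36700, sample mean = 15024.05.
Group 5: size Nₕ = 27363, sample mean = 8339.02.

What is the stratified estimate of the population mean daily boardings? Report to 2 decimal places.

N = 175663; weights Wₕ = Nₕ/N = (0.1198, 0.1695, 0.3460, 0.2089, 0.1558).
x̄_st = Σ Wₕ·x̄ₕ = 0.1198·5155.33 + 0.1695·9224.41 + 0.3460·5695.87 + 0.2089·15024.05 + 0.1558·8339.02 ≈ 8589.8061...
→ 8589.81.

8589.81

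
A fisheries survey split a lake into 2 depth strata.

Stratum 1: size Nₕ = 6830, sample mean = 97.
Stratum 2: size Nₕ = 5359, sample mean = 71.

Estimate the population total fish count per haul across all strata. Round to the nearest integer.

1: 6830·97 = 662510
2: 5359·71 = 380489
τ̂ = Σ Nₕx̄ₕ = 1042999.

1042999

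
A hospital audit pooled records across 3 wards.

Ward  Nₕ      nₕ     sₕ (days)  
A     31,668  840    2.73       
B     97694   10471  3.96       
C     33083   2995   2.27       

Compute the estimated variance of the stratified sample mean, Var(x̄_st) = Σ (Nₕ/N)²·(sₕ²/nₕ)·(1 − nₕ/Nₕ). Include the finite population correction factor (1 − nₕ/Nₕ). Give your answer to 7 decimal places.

N = 162445. Term for each stratum: Wₕ²sₕ²/nₕ·(1−nₕ/Nₕ).
Var(x̄_st) = 0.0003282459 + 0.0004836024 + 0.0000648994 = 0.0008767476 → 0.0008767.

0.0008767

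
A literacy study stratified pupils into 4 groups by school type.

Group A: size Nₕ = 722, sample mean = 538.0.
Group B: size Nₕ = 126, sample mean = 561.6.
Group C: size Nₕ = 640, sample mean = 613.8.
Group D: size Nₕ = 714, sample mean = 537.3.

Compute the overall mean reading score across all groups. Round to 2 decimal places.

561.15

x̄_st = (Σ Nₕx̄ₕ) / (Σ Nₕ) = (722·538.0 + 126·561.6 + 640·613.8 + 714·537.3) / 2202
= 1235661.8 / 2202 = 561.1543... → 561.15.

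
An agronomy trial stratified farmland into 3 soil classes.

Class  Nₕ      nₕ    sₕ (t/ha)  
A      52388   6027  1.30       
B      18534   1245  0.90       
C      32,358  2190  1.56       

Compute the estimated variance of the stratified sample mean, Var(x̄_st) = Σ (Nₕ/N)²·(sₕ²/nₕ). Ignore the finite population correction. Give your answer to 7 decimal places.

N = 103280; Wₕ = Nₕ/N.
class A: (52388/103280)²·1.30²/6027 = 0.0000721467
class B: (18534/103280)²·0.90²/1245 = 0.0000209518
class C: (32358/103280)²·1.56²/2190 = 0.0001090777
Sum = 0.0002021762 → 0.0002022.

0.0002022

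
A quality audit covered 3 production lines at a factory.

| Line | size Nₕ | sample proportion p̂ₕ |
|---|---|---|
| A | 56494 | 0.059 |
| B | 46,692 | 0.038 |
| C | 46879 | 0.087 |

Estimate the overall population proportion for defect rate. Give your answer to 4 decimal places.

0.0612

N = 56494 + 46692 + 46879 = 150065.
Overall proportion = Σ (Nₕ/N)·p̂ₕ.
Σ Nₕp̂ₕ = 3333.146 + 1774.296 + 4078.473 = 9185.915.
9185.915 / 150065 = 0.061213... → 0.0612.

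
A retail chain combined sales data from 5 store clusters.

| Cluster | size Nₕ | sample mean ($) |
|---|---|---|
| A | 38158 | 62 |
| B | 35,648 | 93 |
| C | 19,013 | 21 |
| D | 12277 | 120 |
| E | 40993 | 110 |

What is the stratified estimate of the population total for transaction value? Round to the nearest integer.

12062803

A: 38158·62 = 2365796
B: 35648·93 = 3315264
C: 19013·21 = 399273
D: 12277·120 = 1473240
E: 40993·110 = 4509230
τ̂ = Σ Nₕx̄ₕ = 12062803.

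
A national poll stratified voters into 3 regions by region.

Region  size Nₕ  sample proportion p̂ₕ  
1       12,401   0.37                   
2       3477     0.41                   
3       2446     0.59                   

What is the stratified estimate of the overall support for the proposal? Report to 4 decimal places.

N = 12401 + 3477 + 2446 = 18324.
Overall proportion = Σ (Nₕ/N)·p̂ₕ.
Σ Nₕp̂ₕ = 4588.37 + 1425.57 + 1443.14 = 7457.08.
7457.08 / 18324 = 0.406957... → 0.4070.

0.4070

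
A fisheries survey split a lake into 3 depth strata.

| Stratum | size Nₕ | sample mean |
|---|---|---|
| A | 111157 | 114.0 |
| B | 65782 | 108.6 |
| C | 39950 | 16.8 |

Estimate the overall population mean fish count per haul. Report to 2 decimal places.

94.46

N = 111157 + 65782 + 39950 = 216889.
Overall mean = Σ (Nₕ/N)·x̄ₕ — weight by population share, not a simple average.
Σ Nₕx̄ₕ = 111157·114.0 + 65782·108.6 + 39950·16.8 = 12671898 + 7143925.2 + 671160 = 20486983.2.
Divide by N: 20486983.2 / 216889 = 94.4584... → 94.46.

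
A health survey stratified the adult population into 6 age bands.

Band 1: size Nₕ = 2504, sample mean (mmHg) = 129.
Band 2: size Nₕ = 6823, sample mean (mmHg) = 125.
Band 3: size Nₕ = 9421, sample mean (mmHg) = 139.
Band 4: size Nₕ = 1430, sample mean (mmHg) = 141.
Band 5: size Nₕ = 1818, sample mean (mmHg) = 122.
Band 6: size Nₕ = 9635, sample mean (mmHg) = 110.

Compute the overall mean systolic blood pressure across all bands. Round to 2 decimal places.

x̄_st = (Σ Nₕx̄ₕ) / (Σ Nₕ) = (2504·129 + 6823·125 + 9421·139 + 1430·141 + 1818·122 + 9635·110) / 31631
= 3968686 / 31631 = 125.4682... → 125.47.

125.47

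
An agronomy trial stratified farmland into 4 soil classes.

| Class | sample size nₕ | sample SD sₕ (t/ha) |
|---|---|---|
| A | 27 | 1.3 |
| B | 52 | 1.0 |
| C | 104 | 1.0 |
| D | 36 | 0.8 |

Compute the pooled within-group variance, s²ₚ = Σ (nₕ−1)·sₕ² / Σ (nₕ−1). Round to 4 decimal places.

1.0248

Degrees of freedom: 26 + 51 + 103 + 35 = 215.
Σ(nₕ−1)sₕ² = 26·1.69 + 51·1 + 103·1 + 35·0.64 = 220.34.
s²ₚ = 220.34 / 215 = 1.024837... → 1.0248.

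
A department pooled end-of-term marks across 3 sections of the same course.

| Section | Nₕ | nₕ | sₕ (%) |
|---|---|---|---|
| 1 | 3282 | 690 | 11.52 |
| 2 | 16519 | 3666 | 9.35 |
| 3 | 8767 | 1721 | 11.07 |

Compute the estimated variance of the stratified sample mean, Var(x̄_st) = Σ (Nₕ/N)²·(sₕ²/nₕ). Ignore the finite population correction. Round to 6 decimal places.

0.017218

N = 28568. Term for each stratum: Wₕ²sₕ²/nₕ.
Var(x̄_st) = 0.002538478 + 0.007973309 + 0.006705894 = 0.017217681 → 0.017218.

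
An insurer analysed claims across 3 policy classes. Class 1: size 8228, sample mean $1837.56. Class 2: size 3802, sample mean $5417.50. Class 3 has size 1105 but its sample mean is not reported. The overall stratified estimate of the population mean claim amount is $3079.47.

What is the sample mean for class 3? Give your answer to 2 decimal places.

Σ Nₕx̄ₕ = N·μ, so 1105·x̄_3 = 13135·3079.47 − (8228·1837.56 + 3802·5417.50).
= 40448838.45 − 35716778.68 = 4732059.77.
x̄_3 = 4732059.77 / 1105 = 4282.4070... → 4282.41.

4282.41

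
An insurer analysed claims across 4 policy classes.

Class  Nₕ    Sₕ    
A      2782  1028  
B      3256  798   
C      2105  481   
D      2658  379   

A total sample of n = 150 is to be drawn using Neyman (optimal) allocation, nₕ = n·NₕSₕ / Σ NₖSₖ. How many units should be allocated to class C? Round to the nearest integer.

20

A: NₕSₕ = 2782·1028 = 2859896
B: NₕSₕ = 3256·798 = 2598288
C: NₕSₕ = 2105·481 = 1012505
D: NₕSₕ = 2658·379 = 1007382
Σ NₕSₕ = 7478071.
n_C = 150·1012505/7478071 = 20.309... → 20.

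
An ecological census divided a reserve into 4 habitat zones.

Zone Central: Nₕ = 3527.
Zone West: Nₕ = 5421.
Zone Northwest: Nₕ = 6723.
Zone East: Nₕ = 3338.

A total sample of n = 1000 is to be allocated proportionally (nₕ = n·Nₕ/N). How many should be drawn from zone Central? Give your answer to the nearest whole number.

Share of zone Central = 3527/19009 = 0.18554.
Allocate 1000 × 0.18554 = 185.544... → 186.

186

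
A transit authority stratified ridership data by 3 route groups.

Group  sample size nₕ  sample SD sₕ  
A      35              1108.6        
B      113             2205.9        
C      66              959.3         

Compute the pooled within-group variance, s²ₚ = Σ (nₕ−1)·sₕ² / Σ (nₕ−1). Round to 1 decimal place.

Degrees of freedom: 34 + 112 + 65 = 211.
Σ(nₕ−1)sₕ² = 34·1228993.96 + 112·4865994.81 + 65·920256.49 = 646593885.21.
s²ₚ = 646593885.21 / 211 = 3064425.996... → 3064426.0.

3064426.0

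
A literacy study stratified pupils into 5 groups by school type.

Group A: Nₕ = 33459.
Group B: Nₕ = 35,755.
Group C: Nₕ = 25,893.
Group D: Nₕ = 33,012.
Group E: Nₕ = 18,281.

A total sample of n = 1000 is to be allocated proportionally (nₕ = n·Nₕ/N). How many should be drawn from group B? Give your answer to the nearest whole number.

244

Share of group B = 35755/146400 = 0.24423.
Allocate 1000 × 0.24423 = 244.228... → 244.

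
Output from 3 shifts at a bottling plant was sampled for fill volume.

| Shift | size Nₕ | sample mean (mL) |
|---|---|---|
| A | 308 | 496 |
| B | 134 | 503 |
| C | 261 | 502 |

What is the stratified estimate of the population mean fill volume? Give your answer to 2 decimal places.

499.56

x̄_st = (Σ Nₕx̄ₕ) / (Σ Nₕ) = (308·496 + 134·503 + 261·502) / 703
= 351192 / 703 = 499.5619... → 499.56.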